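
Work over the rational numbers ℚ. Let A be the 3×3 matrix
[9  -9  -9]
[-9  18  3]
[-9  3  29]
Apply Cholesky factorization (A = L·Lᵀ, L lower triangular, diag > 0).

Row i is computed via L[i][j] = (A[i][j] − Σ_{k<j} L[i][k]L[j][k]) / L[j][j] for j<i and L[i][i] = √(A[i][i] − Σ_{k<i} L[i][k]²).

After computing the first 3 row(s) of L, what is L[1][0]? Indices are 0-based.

L[1][0] = -3

Step 1: L[0][0] = √(9) = 3.
  L[1][0] = (-9) / L[0][0] = -3.
Step 2: L[1][1] = √(9) = 3.
  L[2][0] = (-9) / L[0][0] = -3.
  L[2][1] = (-6) / L[1][1] = -2.
Step 3: L[2][2] = √(16) = 4.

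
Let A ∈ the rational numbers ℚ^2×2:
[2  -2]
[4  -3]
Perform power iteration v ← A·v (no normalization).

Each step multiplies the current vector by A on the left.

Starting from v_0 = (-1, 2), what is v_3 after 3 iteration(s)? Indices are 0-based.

v_0 = (-1, 2).
v_1 = A·v_0 = (-6, -10).
v_2 = A·v_1 = (8, 6).
v_3 = A·v_2 = (4, 14).

v_3 = (4, 14)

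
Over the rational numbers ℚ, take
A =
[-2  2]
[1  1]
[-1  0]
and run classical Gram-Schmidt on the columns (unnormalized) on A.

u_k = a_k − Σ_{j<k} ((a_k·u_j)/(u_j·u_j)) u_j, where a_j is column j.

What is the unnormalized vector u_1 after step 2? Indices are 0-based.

Step 1: u_0 = a_0 = (-2, 1, -1).
Step 2: u_1 = a_1 − (-1/2)·u_0 = (1, 3/2, -1/2).

u_1 = (1, 3/2, -1/2)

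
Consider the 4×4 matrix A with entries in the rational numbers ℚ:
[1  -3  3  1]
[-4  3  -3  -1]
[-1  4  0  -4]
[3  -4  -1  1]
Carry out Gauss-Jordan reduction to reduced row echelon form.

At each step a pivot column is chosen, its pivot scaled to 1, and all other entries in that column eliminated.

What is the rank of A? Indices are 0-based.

rank = 4

[1] R0 /= 1  ⇒  (1, -3, 3, 1)
     R1 -= -4·R0  ⇒  (0, -9, 9, 3)
     R2 -= -1·R0  ⇒  (0, 1, 3, -3)
     R3 -= 3·R0  ⇒  (0, 5, -10, -2)
[2] R1 /= -9  ⇒  (0, 1, -1, -1/3)
     R0 -= -3·R1  ⇒  (1, 0, 0, 0)
     R2 -= 1·R1  ⇒  (0, 0, 4, -8/3)
     R3 -= 5·R1  ⇒  (0, 0, -5, -1/3)
[3] R2 /= 4  ⇒  (0, 0, 1, -2/3)
     R1 -= -1·R2  ⇒  (0, 1, 0, -1)
     R3 -= -5·R2  ⇒  (0, 0, 0, -11/3)
[4] R3 /= -11/3  ⇒  (0, 0, 0, 1)
     R1 -= -1·R3  ⇒  (0, 1, 0, 0)
     R2 -= -2/3·R3  ⇒  (0, 0, 1, 0)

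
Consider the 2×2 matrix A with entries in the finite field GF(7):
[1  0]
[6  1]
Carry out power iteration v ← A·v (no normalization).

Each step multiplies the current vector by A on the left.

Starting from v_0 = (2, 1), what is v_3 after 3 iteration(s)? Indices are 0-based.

v_3 = (2, 2)

v_0 = (2, 1).
v_1 = A·v_0 = (2, 6).
v_2 = A·v_1 = (2, 4).
v_3 = A·v_2 = (2, 2).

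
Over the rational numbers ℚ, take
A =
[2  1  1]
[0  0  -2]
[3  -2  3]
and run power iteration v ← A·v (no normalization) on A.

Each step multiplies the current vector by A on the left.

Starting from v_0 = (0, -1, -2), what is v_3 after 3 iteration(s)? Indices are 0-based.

v_0 = (0, -1, -2).
v_1 = A·v_0 = (-3, 4, -4).
v_2 = A·v_1 = (-6, 8, -29).
v_3 = A·v_2 = (-33, 58, -121).

v_3 = (-33, 58, -121)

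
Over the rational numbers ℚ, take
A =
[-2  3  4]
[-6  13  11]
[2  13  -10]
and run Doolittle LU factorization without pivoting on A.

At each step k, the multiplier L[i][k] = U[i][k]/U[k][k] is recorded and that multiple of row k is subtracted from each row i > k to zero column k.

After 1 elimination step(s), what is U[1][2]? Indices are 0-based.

Step 1: pivot at (0,0) is -2.
  row1 ← row1 − (3)·row0  ⇒  L[1][0]=3, U row1=(0, 4, -1)
  row2 ← row2 − (-1)·row0  ⇒  L[2][0]=-1, U row2=(0, 16, -6)

U[1][2] = -1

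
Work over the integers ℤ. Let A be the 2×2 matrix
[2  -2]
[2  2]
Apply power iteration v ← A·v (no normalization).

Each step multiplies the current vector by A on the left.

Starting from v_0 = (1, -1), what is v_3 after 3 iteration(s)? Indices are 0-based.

v_0 = (1, -1).
v_1 = A·v_0 = (4, 0).
v_2 = A·v_1 = (8, 8).
v_3 = A·v_2 = (0, 32).

v_3 = (0, 32)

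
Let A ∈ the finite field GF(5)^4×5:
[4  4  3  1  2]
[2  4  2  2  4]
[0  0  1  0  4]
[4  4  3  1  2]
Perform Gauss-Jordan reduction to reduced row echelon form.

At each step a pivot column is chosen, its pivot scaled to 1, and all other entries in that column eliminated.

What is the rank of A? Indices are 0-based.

rank = 3

pivot(0,0)=4: scale R0 → (1, 1, 2, 4, 3)
  clear (1,0): R1 −= (2)R0 → (0, 2, 3, 4, 3)
  clear (3,0): R3 −= (4)R0 → (0, 0, 0, 0, 0)
pivot(1,1)=2: scale R1 → (0, 1, 4, 2, 4)
  clear (0,1): R0 −= (1)R1 → (1, 0, 3, 2, 4)
pivot(2,2)=1: scale R2 → (0, 0, 1, 0, 4)
  clear (0,2): R0 −= (3)R2 → (1, 0, 0, 2, 2)
  clear (1,2): R1 −= (4)R2 → (0, 1, 0, 2, 3)
col 3: no nonzero at/below row 3; advance.
col 4: no nonzero at/below row 3; advance.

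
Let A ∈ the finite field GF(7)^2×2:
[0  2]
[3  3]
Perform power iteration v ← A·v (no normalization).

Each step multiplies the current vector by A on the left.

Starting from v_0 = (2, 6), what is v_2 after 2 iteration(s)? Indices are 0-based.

v_0 = (2, 6).
v_1 = A·v_0 = (5, 3).
v_2 = A·v_1 = (6, 3).

v_2 = (6, 3)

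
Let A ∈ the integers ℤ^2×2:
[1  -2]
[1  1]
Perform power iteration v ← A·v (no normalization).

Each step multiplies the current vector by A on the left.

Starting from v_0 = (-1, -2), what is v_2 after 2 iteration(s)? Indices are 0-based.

v_0 = (-1, -2).
v_1 = A·v_0 = (3, -3).
v_2 = A·v_1 = (9, 0).

v_2 = (9, 0)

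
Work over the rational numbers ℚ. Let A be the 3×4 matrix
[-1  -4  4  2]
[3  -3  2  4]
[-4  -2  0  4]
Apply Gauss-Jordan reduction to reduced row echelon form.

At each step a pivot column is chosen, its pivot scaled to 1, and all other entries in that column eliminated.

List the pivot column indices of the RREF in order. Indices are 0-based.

pivot(0,0)=-1: scale R0 → (1, 4, -4, -2)
  clear (1,0): R1 −= (3)R0 → (0, -15, 14, 10)
  clear (2,0): R2 −= (-4)R0 → (0, 14, -16, -4)
pivot(1,1)=-15: scale R1 → (0, 1, -14/15, -2/3)
  clear (0,1): R0 −= (4)R1 → (1, 0, -4/15, 2/3)
  clear (2,1): R2 −= (14)R1 → (0, 0, -44/15, 16/3)
pivot(2,2)=-44/15: scale R2 → (0, 0, 1, -20/11)
  clear (0,2): R0 −= (-4/15)R2 → (1, 0, 0, 2/11)
  clear (1,2): R1 −= (-14/15)R2 → (0, 1, 0, -26/11)

pivot columns: 0, 1, 2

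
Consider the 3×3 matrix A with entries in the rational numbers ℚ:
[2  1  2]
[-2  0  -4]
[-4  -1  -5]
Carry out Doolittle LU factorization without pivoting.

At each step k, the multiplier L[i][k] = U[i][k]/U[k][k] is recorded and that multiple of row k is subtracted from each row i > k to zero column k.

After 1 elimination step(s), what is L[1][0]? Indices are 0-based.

Step 1: pivot at (0,0) is 2.
  row1 ← row1 − (-1)·row0  ⇒  L[1][0]=-1, U row1=(0, 1, -2)
  row2 ← row2 − (-2)·row0  ⇒  L[2][0]=-2, U row2=(0, 1, -1)

L[1][0] = -1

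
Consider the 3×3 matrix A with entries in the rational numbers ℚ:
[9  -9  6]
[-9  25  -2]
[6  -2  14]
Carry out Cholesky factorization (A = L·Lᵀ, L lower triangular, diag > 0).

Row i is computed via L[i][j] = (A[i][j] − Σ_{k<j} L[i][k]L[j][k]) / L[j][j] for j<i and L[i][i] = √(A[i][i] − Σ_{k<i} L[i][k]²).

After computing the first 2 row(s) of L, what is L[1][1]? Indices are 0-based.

Step 1: L[0][0] = √(9) = 3.
  L[1][0] = (-9) / L[0][0] = -3.
Step 2: L[1][1] = √(16) = 4.

L[1][1] = 4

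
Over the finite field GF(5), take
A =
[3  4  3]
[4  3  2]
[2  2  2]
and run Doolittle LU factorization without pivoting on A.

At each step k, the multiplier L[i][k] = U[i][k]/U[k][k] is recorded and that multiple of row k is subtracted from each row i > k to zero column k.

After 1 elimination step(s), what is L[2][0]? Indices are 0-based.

k=0: U[0][0]=3
  eliminate (1,0): mult=3, new row 1: (0, 1, 3); set L[1][0]=3
  eliminate (2,0): mult=4, new row 2: (0, 1, 0); set L[2][0]=4

L[2][0] = 4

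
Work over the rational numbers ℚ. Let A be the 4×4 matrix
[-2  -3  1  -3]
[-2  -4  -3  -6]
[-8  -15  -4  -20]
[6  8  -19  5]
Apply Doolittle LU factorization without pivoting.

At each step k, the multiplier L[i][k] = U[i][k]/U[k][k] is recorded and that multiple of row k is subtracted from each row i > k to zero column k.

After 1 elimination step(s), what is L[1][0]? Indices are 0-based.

L[1][0] = 1

k=0: U[0][0]=-2
  eliminate (1,0): mult=1, new row 1: (0, -1, -4, -3); set L[1][0]=1
  eliminate (2,0): mult=4, new row 2: (0, -3, -8, -8); set L[2][0]=4
  eliminate (3,0): mult=-3, new row 3: (0, -1, -16, -4); set L[3][0]=-3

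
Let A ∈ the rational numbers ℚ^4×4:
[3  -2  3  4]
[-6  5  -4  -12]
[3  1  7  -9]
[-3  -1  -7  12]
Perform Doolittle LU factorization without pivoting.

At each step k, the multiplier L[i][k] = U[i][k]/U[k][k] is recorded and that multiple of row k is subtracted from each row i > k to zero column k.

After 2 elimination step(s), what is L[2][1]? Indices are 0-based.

[col 0] pivot 3
  R1 -= -2*R0 → (0, 1, 2, -4)  (L[1][0] := -2)
  R2 -= 1*R0 → (0, 3, 4, -13)  (L[2][0] := 1)
  R3 -= -1*R0 → (0, -3, -4, 16)  (L[3][0] := -1)
[col 1] pivot 1
  R2 -= 3*R1 → (0, 0, -2, -1)  (L[2][1] := 3)
  R3 -= -3*R1 → (0, 0, 2, 4)  (L[3][1] := -3)

L[2][1] = 3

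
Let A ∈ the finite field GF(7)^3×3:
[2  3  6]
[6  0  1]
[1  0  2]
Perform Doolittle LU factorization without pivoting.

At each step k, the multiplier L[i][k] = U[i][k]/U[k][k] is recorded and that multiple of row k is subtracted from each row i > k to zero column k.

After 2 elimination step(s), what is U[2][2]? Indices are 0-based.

U[2][2] = 3

Step 1: pivot at (0,0) is 2.
  row1 ← row1 − (3)·row0  ⇒  L[1][0]=3, U row1=(0, 5, 4)
  row2 ← row2 − (4)·row0  ⇒  L[2][0]=4, U row2=(0, 2, 6)
Step 2: pivot at (1,1) is 5.
  row2 ← row2 − (6)·row1  ⇒  L[2][1]=6, U row2=(0, 0, 3)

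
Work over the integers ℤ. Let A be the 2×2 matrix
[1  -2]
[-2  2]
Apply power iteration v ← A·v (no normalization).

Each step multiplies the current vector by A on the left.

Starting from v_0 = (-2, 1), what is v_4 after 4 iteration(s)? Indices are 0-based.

v_4 = (-200, 256)

v_0 = (-2, 1).
v_1 = A·v_0 = (-4, 6).
v_2 = A·v_1 = (-16, 20).
v_3 = A·v_2 = (-56, 72).
v_4 = A·v_3 = (-200, 256).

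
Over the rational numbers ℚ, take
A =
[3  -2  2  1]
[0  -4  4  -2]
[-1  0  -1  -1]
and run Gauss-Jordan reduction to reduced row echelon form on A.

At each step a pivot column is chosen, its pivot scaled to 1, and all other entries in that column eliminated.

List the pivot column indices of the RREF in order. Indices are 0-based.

[1] R0 /= 3  ⇒  (1, -2/3, 2/3, 1/3)
     R2 -= -1·R0  ⇒  (0, -2/3, -1/3, -2/3)
[2] R1 /= -4  ⇒  (0, 1, -1, 1/2)
     R0 -= -2/3·R1  ⇒  (1, 0, 0, 2/3)
     R2 -= -2/3·R1  ⇒  (0, 0, -1, -1/3)
[3] R2 /= -1  ⇒  (0, 0, 1, 1/3)
     R1 -= -1·R2  ⇒  (0, 1, 0, 5/6)

pivot columns: 0, 1, 2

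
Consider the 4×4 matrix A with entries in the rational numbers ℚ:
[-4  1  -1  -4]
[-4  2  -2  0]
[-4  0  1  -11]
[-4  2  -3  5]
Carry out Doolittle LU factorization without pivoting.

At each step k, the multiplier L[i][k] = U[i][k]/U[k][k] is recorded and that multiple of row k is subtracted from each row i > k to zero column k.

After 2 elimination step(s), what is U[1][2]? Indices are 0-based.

U[1][2] = -1

k=0: U[0][0]=-4
  eliminate (1,0): mult=1, new row 1: (0, 1, -1, 4); set L[1][0]=1
  eliminate (2,0): mult=1, new row 2: (0, -1, 2, -7); set L[2][0]=1
  eliminate (3,0): mult=1, new row 3: (0, 1, -2, 9); set L[3][0]=1
k=1: U[1][1]=1
  eliminate (2,1): mult=-1, new row 2: (0, 0, 1, -3); set L[2][1]=-1
  eliminate (3,1): mult=1, new row 3: (0, 0, -1, 5); set L[3][1]=1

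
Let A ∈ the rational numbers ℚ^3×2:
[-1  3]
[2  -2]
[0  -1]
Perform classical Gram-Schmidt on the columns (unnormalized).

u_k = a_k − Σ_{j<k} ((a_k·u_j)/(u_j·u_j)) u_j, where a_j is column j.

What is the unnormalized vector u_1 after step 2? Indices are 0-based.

u_1 = (8/5, 4/5, -1)

Step 1: u_0 = a_0 = (-1, 2, 0).
Step 2: u_1 = a_1 − (-7/5)·u_0 = (8/5, 4/5, -1).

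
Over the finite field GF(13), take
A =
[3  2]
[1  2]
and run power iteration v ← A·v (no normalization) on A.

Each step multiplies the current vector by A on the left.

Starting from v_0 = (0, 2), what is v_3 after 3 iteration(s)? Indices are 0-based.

v_3 = (6, 5)

v_0 = (0, 2).
v_1 = A·v_0 = (4, 4).
v_2 = A·v_1 = (7, 12).
v_3 = A·v_2 = (6, 5).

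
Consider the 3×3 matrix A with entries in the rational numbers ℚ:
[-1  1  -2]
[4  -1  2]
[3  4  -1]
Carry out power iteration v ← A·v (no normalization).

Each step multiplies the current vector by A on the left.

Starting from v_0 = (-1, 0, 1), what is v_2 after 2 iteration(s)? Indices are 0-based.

v_2 = (7, -10, -7)

v_0 = (-1, 0, 1).
v_1 = A·v_0 = (-1, -2, -4).
v_2 = A·v_1 = (7, -10, -7).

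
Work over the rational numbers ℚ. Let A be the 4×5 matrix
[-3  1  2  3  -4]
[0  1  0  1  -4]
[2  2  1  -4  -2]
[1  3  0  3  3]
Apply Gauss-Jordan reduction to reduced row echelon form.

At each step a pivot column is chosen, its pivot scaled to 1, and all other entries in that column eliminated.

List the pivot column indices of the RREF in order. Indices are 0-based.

[1] R0 /= -3  ⇒  (1, -1/3, -2/3, -1, 4/3)
     R2 -= 2·R0  ⇒  (0, 8/3, 7/3, -2, -14/3)
     R3 -= 1·R0  ⇒  (0, 10/3, 2/3, 4, 5/3)
[2] R1 /= 1  ⇒  (0, 1, 0, 1, -4)
     R0 -= -1/3·R1  ⇒  (1, 0, -2/3, -2/3, 0)
     R2 -= 8/3·R1  ⇒  (0, 0, 7/3, -14/3, 6)
     R3 -= 10/3·R1  ⇒  (0, 0, 2/3, 2/3, 15)
[3] R2 /= 7/3  ⇒  (0, 0, 1, -2, 18/7)
     R0 -= -2/3·R2  ⇒  (1, 0, 0, -2, 12/7)
     R3 -= 2/3·R2  ⇒  (0, 0, 0, 2, 93/7)
[4] R3 /= 2  ⇒  (0, 0, 0, 1, 93/14)
     R0 -= -2·R3  ⇒  (1, 0, 0, 0, 15)
     R1 -= 1·R3  ⇒  (0, 1, 0, 0, -149/14)
     R2 -= -2·R3  ⇒  (0, 0, 1, 0, 111/7)

pivot columns: 0, 1, 2, 3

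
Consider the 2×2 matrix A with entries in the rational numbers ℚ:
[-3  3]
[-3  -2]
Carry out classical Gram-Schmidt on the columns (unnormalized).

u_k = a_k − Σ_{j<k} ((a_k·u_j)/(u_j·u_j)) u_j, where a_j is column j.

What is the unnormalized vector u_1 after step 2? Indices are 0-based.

u_1 = (5/2, -5/2)

Step 1: u_0 = a_0 = (-3, -3).
Step 2: u_1 = a_1 − (-1/6)·u_0 = (5/2, -5/2).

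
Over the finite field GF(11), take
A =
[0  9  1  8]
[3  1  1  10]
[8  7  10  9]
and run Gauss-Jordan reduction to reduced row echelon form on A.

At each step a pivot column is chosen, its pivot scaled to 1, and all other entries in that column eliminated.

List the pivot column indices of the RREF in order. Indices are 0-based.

pivot(0,0): swap R0↔R1
pivot(0,0)=3: scale R0 → (1, 4, 4, 7)
  clear (2,0): R2 −= (8)R0 → (0, 8, 0, 8)
pivot(1,1)=9: scale R1 → (0, 1, 5, 7)
  clear (0,1): R0 −= (4)R1 → (1, 0, 6, 1)
  clear (2,1): R2 −= (8)R1 → (0, 0, 4, 7)
pivot(2,2)=4: scale R2 → (0, 0, 1, 10)
  clear (0,2): R0 −= (6)R2 → (1, 0, 0, 7)
  clear (1,2): R1 −= (5)R2 → (0, 1, 0, 1)

pivot columns: 0, 1, 2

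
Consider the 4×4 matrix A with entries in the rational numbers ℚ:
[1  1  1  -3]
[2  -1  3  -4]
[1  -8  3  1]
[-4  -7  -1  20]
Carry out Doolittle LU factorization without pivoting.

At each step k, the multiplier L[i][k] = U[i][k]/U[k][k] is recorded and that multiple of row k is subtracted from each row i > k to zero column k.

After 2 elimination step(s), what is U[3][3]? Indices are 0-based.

Step 1: pivot at (0,0) is 1.
  row1 ← row1 − (2)·row0  ⇒  L[1][0]=2, U row1=(0, -3, 1, 2)
  row2 ← row2 − (1)·row0  ⇒  L[2][0]=1, U row2=(0, -9, 2, 4)
  row3 ← row3 − (-4)·row0  ⇒  L[3][0]=-4, U row3=(0, -3, 3, 8)
Step 2: pivot at (1,1) is -3.
  row2 ← row2 − (3)·row1  ⇒  L[2][1]=3, U row2=(0, 0, -1, -2)
  row3 ← row3 − (1)·row1  ⇒  L[3][1]=1, U row3=(0, 0, 2, 6)

U[3][3] = 6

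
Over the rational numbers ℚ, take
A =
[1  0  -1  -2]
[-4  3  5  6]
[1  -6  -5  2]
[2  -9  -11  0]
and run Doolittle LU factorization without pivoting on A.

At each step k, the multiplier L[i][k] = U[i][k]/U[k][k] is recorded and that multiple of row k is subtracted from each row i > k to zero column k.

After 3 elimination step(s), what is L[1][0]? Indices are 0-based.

Step 1: pivot at (0,0) is 1.
  row1 ← row1 − (-4)·row0  ⇒  L[1][0]=-4, U row1=(0, 3, 1, -2)
  row2 ← row2 − (1)·row0  ⇒  L[2][0]=1, U row2=(0, -6, -4, 4)
  row3 ← row3 − (2)·row0  ⇒  L[3][0]=2, U row3=(0, -9, -9, 4)
Step 2: pivot at (1,1) is 3.
  row2 ← row2 − (-2)·row1  ⇒  L[2][1]=-2, U row2=(0, 0, -2, 0)
  row3 ← row3 − (-3)·row1  ⇒  L[3][1]=-3, U row3=(0, 0, -6, -2)
Step 3: pivot at (2,2) is -2.
  row3 ← row3 − (3)·row2  ⇒  L[3][2]=3, U row3=(0, 0, 0, -2)

L[1][0] = -4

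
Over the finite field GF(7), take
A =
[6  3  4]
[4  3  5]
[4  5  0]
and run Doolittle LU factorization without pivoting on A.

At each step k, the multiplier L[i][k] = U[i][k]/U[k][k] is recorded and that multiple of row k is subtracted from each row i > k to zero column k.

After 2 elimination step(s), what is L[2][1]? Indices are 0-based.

k=0: U[0][0]=6
  eliminate (1,0): mult=3, new row 1: (0, 1, 0); set L[1][0]=3
  eliminate (2,0): mult=3, new row 2: (0, 3, 2); set L[2][0]=3
k=1: U[1][1]=1
  eliminate (2,1): mult=3, new row 2: (0, 0, 2); set L[2][1]=3

L[2][1] = 3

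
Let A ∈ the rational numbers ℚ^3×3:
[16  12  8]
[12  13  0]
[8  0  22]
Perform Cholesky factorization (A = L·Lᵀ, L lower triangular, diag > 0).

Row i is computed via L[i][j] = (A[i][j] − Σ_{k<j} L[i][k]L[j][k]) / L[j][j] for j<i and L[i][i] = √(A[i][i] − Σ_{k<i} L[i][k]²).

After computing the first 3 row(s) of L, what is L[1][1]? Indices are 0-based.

L[1][1] = 2

Step 1: L[0][0] = √(16) = 4.
  L[1][0] = (12) / L[0][0] = 3.
Step 2: L[1][1] = √(4) = 2.
  L[2][0] = (8) / L[0][0] = 2.
  L[2][1] = (-6) / L[1][1] = -3.
Step 3: L[2][2] = √(9) = 3.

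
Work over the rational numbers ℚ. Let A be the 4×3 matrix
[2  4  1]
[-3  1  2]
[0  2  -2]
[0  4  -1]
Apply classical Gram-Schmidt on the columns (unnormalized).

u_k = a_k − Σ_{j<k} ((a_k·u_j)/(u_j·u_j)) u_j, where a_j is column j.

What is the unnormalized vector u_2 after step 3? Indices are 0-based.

u_2 = (63/38, 21/19, -75/38, -18/19)

Step 1: u_0 = a_0 = (2, -3, 0, 0).
Step 2: u_1 = a_1 − (5/13)·u_0 = (42/13, 28/13, 2, 4).
Step 3: u_2 = a_2 − (-4/13)·u_0 − (-1/76)·u_1 = (63/38, 21/19, -75/38, -18/19).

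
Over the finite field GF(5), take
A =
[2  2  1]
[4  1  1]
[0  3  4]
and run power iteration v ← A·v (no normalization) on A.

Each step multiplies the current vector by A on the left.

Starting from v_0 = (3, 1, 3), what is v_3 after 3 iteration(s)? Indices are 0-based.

v_0 = (3, 1, 3).
v_1 = A·v_0 = (1, 1, 0).
v_2 = A·v_1 = (4, 0, 3).
v_3 = A·v_2 = (1, 4, 2).

v_3 = (1, 4, 2)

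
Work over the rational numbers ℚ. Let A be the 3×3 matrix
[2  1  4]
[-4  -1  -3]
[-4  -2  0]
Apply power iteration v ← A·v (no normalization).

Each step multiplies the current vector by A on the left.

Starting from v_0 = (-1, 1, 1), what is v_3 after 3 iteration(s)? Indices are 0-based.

v_3 = (-38, -2, -20)

v_0 = (-1, 1, 1).
v_1 = A·v_0 = (3, 0, 2).
v_2 = A·v_1 = (14, -18, -12).
v_3 = A·v_2 = (-38, -2, -20).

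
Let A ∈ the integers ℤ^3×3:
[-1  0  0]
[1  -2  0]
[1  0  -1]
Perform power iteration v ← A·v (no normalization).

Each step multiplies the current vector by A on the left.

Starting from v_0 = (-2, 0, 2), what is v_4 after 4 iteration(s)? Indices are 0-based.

v_0 = (-2, 0, 2).
v_1 = A·v_0 = (2, -2, -4).
v_2 = A·v_1 = (-2, 6, 6).
v_3 = A·v_2 = (2, -14, -8).
v_4 = A·v_3 = (-2, 30, 10).

v_4 = (-2, 30, 10)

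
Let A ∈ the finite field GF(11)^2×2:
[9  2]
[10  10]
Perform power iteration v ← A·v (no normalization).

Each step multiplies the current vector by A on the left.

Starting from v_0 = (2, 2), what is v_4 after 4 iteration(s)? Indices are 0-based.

v_4 = (4, 5)

v_0 = (2, 2).
v_1 = A·v_0 = (0, 7).
v_2 = A·v_1 = (3, 4).
v_3 = A·v_2 = (2, 4).
v_4 = A·v_3 = (4, 5).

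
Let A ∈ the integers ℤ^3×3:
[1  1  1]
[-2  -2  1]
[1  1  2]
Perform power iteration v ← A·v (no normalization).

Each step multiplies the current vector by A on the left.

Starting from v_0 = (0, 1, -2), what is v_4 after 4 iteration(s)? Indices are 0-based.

v_0 = (0, 1, -2).
v_1 = A·v_0 = (-1, -4, -3).
v_2 = A·v_1 = (-8, 7, -11).
v_3 = A·v_2 = (-12, -9, -23).
v_4 = A·v_3 = (-44, 19, -67).

v_4 = (-44, 19, -67)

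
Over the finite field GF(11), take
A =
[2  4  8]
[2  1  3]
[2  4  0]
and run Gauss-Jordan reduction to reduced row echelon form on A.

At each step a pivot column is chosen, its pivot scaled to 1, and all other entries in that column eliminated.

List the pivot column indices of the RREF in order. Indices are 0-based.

pivot columns: 0, 1, 2

pivot(0,0)=2: scale R0 → (1, 2, 4)
  clear (1,0): R1 −= (2)R0 → (0, 8, 6)
  clear (2,0): R2 −= (2)R0 → (0, 0, 3)
pivot(1,1)=8: scale R1 → (0, 1, 9)
  clear (0,1): R0 −= (2)R1 → (1, 0, 8)
pivot(2,2)=3: scale R2 → (0, 0, 1)
  clear (0,2): R0 −= (8)R2 → (1, 0, 0)
  clear (1,2): R1 −= (9)R2 → (0, 1, 0)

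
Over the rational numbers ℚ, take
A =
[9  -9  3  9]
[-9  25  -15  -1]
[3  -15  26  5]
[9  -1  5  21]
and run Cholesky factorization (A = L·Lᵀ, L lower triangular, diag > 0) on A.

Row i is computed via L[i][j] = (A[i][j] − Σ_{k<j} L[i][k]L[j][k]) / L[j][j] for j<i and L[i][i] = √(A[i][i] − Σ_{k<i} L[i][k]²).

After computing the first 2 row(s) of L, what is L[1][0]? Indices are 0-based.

Step 1: L[0][0] = √(9) = 3.
  L[1][0] = (-9) / L[0][0] = -3.
Step 2: L[1][1] = √(16) = 4.

L[1][0] = -3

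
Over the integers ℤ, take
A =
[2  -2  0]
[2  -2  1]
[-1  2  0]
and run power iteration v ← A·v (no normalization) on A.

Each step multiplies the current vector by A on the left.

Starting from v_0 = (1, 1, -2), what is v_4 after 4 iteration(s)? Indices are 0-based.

v_4 = (8, 14, -10)

v_0 = (1, 1, -2).
v_1 = A·v_0 = (0, -2, 1).
v_2 = A·v_1 = (4, 5, -4).
v_3 = A·v_2 = (-2, -6, 6).
v_4 = A·v_3 = (8, 14, -10).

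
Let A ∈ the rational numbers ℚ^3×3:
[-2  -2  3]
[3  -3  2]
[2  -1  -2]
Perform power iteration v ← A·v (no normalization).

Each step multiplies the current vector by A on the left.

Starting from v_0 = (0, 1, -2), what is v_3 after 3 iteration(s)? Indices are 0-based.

v_0 = (0, 1, -2).
v_1 = A·v_0 = (-8, -7, 3).
v_2 = A·v_1 = (39, 3, -15).
v_3 = A·v_2 = (-129, 78, 105).

v_3 = (-129, 78, 105)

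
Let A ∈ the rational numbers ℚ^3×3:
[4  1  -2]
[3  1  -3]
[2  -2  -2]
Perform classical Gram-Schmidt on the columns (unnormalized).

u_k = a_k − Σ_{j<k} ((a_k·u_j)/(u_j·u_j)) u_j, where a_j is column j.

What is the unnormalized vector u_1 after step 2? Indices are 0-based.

u_1 = (17/29, 20/29, -64/29)

Step 1: u_0 = a_0 = (4, 3, 2).
Step 2: u_1 = a_1 − (3/29)·u_0 = (17/29, 20/29, -64/29).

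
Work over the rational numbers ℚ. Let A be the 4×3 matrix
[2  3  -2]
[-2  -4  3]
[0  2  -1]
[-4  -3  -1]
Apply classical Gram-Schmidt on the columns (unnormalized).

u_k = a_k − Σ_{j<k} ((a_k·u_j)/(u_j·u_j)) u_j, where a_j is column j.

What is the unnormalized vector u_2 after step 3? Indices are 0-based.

u_2 = (-36/59, 32/59, 67/59, -34/59)

Step 1: u_0 = a_0 = (2, -2, 0, -4).
Step 2: u_1 = a_1 − (13/12)·u_0 = (5/6, -11/6, 2, 4/3).
Step 3: u_2 = a_2 − (-1/4)·u_0 − (-63/59)·u_1 = (-36/59, 32/59, 67/59, -34/59).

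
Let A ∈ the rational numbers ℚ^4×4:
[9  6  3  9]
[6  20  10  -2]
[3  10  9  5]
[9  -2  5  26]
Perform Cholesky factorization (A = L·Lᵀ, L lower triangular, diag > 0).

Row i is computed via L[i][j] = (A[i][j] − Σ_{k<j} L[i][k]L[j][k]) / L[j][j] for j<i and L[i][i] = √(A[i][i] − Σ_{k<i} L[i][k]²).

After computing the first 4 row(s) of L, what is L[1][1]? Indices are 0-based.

Step 1: L[0][0] = √(9) = 3.
  L[1][0] = (6) / L[0][0] = 2.
Step 2: L[1][1] = √(16) = 4.
  L[2][0] = (3) / L[0][0] = 1.
  L[2][1] = (8) / L[1][1] = 2.
Step 3: L[2][2] = √(4) = 2.
  L[3][0] = (9) / L[0][0] = 3.
  L[3][1] = (-8) / L[1][1] = -2.
  L[3][2] = (6) / L[2][2] = 3.
Step 4: L[3][3] = √(4) = 2.

L[1][1] = 4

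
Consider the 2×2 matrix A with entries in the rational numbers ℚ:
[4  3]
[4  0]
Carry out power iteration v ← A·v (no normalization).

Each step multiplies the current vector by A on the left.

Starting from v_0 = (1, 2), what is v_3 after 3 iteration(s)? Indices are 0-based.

v_0 = (1, 2).
v_1 = A·v_0 = (10, 4).
v_2 = A·v_1 = (52, 40).
v_3 = A·v_2 = (328, 208).

v_3 = (328, 208)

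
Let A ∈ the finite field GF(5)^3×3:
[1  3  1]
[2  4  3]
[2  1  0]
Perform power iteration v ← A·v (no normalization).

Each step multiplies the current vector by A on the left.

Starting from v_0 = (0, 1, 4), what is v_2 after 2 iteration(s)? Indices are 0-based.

v_2 = (1, 1, 0)

v_0 = (0, 1, 4).
v_1 = A·v_0 = (2, 1, 1).
v_2 = A·v_1 = (1, 1, 0).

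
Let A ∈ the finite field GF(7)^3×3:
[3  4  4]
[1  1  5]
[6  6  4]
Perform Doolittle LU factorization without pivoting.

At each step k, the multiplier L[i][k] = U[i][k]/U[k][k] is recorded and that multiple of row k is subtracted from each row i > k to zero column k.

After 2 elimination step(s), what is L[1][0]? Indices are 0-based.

L[1][0] = 5

[col 0] pivot 3
  R1 -= 5*R0 → (0, 2, 6)  (L[1][0] := 5)
  R2 -= 2*R0 → (0, 5, 3)  (L[2][0] := 2)
[col 1] pivot 2
  R2 -= 6*R1 → (0, 0, 2)  (L[2][1] := 6)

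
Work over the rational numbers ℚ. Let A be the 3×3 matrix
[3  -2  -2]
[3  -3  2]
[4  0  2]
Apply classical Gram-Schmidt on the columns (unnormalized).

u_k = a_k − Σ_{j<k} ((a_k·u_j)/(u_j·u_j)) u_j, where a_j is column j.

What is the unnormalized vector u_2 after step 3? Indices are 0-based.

Step 1: u_0 = a_0 = (3, 3, 4).
Step 2: u_1 = a_1 − (-15/34)·u_0 = (-23/34, -57/34, 30/17).
Step 3: u_2 = a_2 − (4/17)·u_0 − (52/217)·u_1 = (-552/217, 368/217, 138/217).

u_2 = (-552/217, 368/217, 138/217)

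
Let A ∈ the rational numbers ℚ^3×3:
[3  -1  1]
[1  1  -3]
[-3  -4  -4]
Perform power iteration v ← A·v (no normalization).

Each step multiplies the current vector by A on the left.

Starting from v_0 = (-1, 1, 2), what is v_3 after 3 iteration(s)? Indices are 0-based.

v_0 = (-1, 1, 2).
v_1 = A·v_0 = (-2, -6, -9).
v_2 = A·v_1 = (-9, 19, 66).
v_3 = A·v_2 = (20, -188, -313).

v_3 = (20, -188, -313)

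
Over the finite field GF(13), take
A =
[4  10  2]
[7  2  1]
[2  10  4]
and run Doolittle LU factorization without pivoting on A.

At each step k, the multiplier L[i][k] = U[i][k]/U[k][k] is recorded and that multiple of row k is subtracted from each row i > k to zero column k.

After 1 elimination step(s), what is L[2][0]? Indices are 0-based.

Step 1: pivot at (0,0) is 4.
  row1 ← row1 − (5)·row0  ⇒  L[1][0]=5, U row1=(0, 4, 4)
  row2 ← row2 − (7)·row0  ⇒  L[2][0]=7, U row2=(0, 5, 3)

L[2][0] = 7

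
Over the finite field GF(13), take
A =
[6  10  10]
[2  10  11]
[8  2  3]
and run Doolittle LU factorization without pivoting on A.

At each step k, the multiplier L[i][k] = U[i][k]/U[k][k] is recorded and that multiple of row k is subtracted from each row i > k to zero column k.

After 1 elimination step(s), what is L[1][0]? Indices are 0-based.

L[1][0] = 9

k=0: U[0][0]=6
  eliminate (1,0): mult=9, new row 1: (0, 11, 12); set L[1][0]=9
  eliminate (2,0): mult=10, new row 2: (0, 6, 7); set L[2][0]=10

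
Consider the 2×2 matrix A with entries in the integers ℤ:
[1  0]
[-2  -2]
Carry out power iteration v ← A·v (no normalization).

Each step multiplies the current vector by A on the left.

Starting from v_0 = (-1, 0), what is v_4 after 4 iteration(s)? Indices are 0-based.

v_0 = (-1, 0).
v_1 = A·v_0 = (-1, 2).
v_2 = A·v_1 = (-1, -2).
v_3 = A·v_2 = (-1, 6).
v_4 = A·v_3 = (-1, -10).

v_4 = (-1, -10)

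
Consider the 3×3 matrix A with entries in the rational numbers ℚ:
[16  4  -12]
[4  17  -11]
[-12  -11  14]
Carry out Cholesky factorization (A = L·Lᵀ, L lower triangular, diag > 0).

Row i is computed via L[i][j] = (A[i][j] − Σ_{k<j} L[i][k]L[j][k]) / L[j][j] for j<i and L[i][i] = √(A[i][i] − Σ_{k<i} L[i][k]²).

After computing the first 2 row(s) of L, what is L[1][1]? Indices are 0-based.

Step 1: L[0][0] = √(16) = 4.
  L[1][0] = (4) / L[0][0] = 1.
Step 2: L[1][1] = √(16) = 4.

L[1][1] = 4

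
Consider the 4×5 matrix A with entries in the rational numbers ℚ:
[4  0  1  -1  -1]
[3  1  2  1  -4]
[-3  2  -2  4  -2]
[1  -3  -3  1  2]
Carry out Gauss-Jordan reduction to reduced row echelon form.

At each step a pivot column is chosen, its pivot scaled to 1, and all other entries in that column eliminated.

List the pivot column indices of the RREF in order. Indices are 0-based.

pivot columns: 0, 1, 2, 3

step 1: normalize row 0 (÷4) = (1, 0, 1/4, -1/4, -1/4)
  row 1: subtract 3×row0 = (0, 1, 5/4, 7/4, -13/4)
  row 2: subtract -3×row0 = (0, 2, -5/4, 13/4, -11/4)
  row 3: subtract 1×row0 = (0, -3, -13/4, 5/4, 9/4)
step 2: normalize row 1 (÷1) = (0, 1, 5/4, 7/4, -13/4)
  row 2: subtract 2×row1 = (0, 0, -15/4, -1/4, 15/4)
  row 3: subtract -3×row1 = (0, 0, 1/2, 13/2, -15/2)
step 3: normalize row 2 (÷-15/4) = (0, 0, 1, 1/15, -1)
  row 0: subtract 1/4×row2 = (1, 0, 0, -4/15, 0)
  row 1: subtract 5/4×row2 = (0, 1, 0, 5/3, -2)
  row 3: subtract 1/2×row2 = (0, 0, 0, 97/15, -7)
step 4: normalize row 3 (÷97/15) = (0, 0, 0, 1, -105/97)
  row 0: subtract -4/15×row3 = (1, 0, 0, 0, -28/97)
  row 1: subtract 5/3×row3 = (0, 1, 0, 0, -19/97)
  row 2: subtract 1/15×row3 = (0, 0, 1, 0, -90/97)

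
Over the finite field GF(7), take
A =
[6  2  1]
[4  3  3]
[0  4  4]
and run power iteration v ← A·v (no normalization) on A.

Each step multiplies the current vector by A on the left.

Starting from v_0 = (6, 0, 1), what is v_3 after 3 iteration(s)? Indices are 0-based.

v_3 = (4, 3, 4)

v_0 = (6, 0, 1).
v_1 = A·v_0 = (2, 6, 4).
v_2 = A·v_1 = (0, 3, 5).
v_3 = A·v_2 = (4, 3, 4).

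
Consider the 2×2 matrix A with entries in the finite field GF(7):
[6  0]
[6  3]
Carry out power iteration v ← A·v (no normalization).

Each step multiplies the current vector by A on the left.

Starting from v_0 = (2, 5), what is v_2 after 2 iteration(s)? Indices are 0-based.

v_2 = (2, 6)

v_0 = (2, 5).
v_1 = A·v_0 = (5, 6).
v_2 = A·v_1 = (2, 6).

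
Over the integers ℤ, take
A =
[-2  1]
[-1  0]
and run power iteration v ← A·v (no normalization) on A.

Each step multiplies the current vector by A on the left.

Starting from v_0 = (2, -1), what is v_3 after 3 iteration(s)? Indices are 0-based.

v_0 = (2, -1).
v_1 = A·v_0 = (-5, -2).
v_2 = A·v_1 = (8, 5).
v_3 = A·v_2 = (-11, -8).

v_3 = (-11, -8)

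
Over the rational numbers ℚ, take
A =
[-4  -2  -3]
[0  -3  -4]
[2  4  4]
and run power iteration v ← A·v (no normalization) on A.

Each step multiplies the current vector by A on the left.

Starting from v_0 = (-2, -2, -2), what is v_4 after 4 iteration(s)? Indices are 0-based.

v_4 = (-228, 6, -72)

v_0 = (-2, -2, -2).
v_1 = A·v_0 = (18, 14, -20).
v_2 = A·v_1 = (-40, 38, 12).
v_3 = A·v_2 = (48, -162, 120).
v_4 = A·v_3 = (-228, 6, -72).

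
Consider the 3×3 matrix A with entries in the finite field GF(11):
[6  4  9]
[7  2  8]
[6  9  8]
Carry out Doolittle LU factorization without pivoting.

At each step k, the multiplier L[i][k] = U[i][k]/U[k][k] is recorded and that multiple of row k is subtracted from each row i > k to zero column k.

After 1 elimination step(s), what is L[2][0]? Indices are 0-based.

Step 1: pivot at (0,0) is 6.
  row1 ← row1 − (3)·row0  ⇒  L[1][0]=3, U row1=(0, 1, 3)
  row2 ← row2 − (1)·row0  ⇒  L[2][0]=1, U row2=(0, 5, 10)

L[2][0] = 1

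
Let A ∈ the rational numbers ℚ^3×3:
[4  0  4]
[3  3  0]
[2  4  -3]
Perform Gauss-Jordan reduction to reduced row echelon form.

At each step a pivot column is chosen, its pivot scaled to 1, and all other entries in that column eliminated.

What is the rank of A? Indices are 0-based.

[1] R0 /= 4  ⇒  (1, 0, 1)
     R1 -= 3·R0  ⇒  (0, 3, -3)
     R2 -= 2·R0  ⇒  (0, 4, -5)
[2] R1 /= 3  ⇒  (0, 1, -1)
     R2 -= 4·R1  ⇒  (0, 0, -1)
[3] R2 /= -1  ⇒  (0, 0, 1)
     R0 -= 1·R2  ⇒  (1, 0, 0)
     R1 -= -1·R2  ⇒  (0, 1, 0)

rank = 3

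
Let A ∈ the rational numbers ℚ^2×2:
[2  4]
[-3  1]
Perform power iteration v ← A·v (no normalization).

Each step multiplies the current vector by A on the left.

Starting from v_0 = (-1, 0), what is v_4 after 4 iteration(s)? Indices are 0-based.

v_0 = (-1, 0).
v_1 = A·v_0 = (-2, 3).
v_2 = A·v_1 = (8, 9).
v_3 = A·v_2 = (52, -15).
v_4 = A·v_3 = (44, -171).

v_4 = (44, -171)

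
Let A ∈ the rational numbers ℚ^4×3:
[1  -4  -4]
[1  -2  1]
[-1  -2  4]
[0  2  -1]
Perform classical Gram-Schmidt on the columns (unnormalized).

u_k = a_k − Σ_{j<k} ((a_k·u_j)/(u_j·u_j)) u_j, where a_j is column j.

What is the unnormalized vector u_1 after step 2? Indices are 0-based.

u_1 = (-8/3, -2/3, -10/3, 2)

Step 1: u_0 = a_0 = (1, 1, -1, 0).
Step 2: u_1 = a_1 − (-4/3)·u_0 = (-8/3, -2/3, -10/3, 2).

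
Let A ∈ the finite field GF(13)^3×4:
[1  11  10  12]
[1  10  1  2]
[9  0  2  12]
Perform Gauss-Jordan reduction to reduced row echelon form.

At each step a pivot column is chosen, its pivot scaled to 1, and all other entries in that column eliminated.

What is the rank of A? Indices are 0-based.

[1] R0 /= 1  ⇒  (1, 11, 10, 12)
     R1 -= 1·R0  ⇒  (0, 12, 4, 3)
     R2 -= 9·R0  ⇒  (0, 5, 3, 8)
[2] R1 /= 12  ⇒  (0, 1, 9, 10)
     R0 -= 11·R1  ⇒  (1, 0, 2, 6)
     R2 -= 5·R1  ⇒  (0, 0, 10, 10)
[3] R2 /= 10  ⇒  (0, 0, 1, 1)
     R0 -= 2·R2  ⇒  (1, 0, 0, 4)
     R1 -= 9·R2  ⇒  (0, 1, 0, 1)

rank = 3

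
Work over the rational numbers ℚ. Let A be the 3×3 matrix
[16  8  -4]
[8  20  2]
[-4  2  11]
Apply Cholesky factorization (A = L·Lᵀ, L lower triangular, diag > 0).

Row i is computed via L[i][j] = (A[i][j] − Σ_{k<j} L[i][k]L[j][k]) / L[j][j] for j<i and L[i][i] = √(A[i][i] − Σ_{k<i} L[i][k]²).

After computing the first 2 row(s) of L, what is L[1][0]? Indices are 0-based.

L[1][0] = 2

Step 1: L[0][0] = √(16) = 4.
  L[1][0] = (8) / L[0][0] = 2.
Step 2: L[1][1] = √(16) = 4.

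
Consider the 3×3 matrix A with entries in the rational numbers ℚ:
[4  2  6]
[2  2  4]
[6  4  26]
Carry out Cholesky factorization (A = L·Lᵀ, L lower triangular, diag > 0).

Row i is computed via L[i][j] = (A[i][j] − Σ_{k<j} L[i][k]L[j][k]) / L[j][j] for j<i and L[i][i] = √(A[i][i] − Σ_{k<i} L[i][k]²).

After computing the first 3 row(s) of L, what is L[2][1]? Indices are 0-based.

Step 1: L[0][0] = √(4) = 2.
  L[1][0] = (2) / L[0][0] = 1.
Step 2: L[1][1] = √(1) = 1.
  L[2][0] = (6) / L[0][0] = 3.
  L[2][1] = (1) / L[1][1] = 1.
Step 3: L[2][2] = √(16) = 4.

L[2][1] = 1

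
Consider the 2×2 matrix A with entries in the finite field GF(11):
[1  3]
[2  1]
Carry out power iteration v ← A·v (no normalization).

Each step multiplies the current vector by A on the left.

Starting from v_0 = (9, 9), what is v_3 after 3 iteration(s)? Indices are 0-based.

v_0 = (9, 9).
v_1 = A·v_0 = (3, 5).
v_2 = A·v_1 = (7, 0).
v_3 = A·v_2 = (7, 3).

v_3 = (7, 3)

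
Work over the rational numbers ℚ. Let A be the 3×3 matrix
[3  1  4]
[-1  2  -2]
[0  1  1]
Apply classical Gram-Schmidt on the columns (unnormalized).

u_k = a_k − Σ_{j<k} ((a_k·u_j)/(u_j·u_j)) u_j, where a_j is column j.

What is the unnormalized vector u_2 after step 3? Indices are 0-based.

u_2 = (-9/59, -27/59, 63/59)

Step 1: u_0 = a_0 = (3, -1, 0).
Step 2: u_1 = a_1 − (1/10)·u_0 = (7/10, 21/10, 1).
Step 3: u_2 = a_2 − (7/5)·u_0 − (-4/59)·u_1 = (-9/59, -27/59, 63/59).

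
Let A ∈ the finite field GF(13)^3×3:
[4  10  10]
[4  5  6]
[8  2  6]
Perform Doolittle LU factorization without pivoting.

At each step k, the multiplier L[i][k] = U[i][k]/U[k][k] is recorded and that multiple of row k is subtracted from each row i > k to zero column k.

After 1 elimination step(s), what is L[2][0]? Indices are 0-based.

[col 0] pivot 4
  R1 -= 1*R0 → (0, 8, 9)  (L[1][0] := 1)
  R2 -= 2*R0 → (0, 8, 12)  (L[2][0] := 2)

L[2][0] = 2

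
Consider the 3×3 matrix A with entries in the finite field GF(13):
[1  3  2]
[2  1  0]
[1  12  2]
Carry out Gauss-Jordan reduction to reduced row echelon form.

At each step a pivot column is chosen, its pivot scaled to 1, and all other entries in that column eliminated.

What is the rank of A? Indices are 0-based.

rank = 3

pivot(0,0)=1: scale R0 → (1, 3, 2)
  clear (1,0): R1 −= (2)R0 → (0, 8, 9)
  clear (2,0): R2 −= (1)R0 → (0, 9, 0)
pivot(1,1)=8: scale R1 → (0, 1, 6)
  clear (0,1): R0 −= (3)R1 → (1, 0, 10)
  clear (2,1): R2 −= (9)R1 → (0, 0, 11)
pivot(2,2)=11: scale R2 → (0, 0, 1)
  clear (0,2): R0 −= (10)R2 → (1, 0, 0)
  clear (1,2): R1 −= (6)R2 → (0, 1, 0)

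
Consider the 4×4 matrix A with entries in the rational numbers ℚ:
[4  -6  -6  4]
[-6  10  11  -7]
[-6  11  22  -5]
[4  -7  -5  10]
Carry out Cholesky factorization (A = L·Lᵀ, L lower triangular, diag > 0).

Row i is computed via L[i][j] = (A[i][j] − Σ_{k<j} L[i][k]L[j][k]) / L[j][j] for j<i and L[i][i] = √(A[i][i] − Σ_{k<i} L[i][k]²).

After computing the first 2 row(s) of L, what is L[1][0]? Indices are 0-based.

Step 1: L[0][0] = √(4) = 2.
  L[1][0] = (-6) / L[0][0] = -3.
Step 2: L[1][1] = √(1) = 1.

L[1][0] = -3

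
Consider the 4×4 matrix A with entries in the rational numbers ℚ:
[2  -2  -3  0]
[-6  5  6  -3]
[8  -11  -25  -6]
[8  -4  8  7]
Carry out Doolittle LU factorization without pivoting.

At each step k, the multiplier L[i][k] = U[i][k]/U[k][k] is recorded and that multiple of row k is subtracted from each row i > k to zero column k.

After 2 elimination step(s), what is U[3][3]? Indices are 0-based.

U[3][3] = -5

k=0: U[0][0]=2
  eliminate (1,0): mult=-3, new row 1: (0, -1, -3, -3); set L[1][0]=-3
  eliminate (2,0): mult=4, new row 2: (0, -3, -13, -6); set L[2][0]=4
  eliminate (3,0): mult=4, new row 3: (0, 4, 20, 7); set L[3][0]=4
k=1: U[1][1]=-1
  eliminate (2,1): mult=3, new row 2: (0, 0, -4, 3); set L[2][1]=3
  eliminate (3,1): mult=-4, new row 3: (0, 0, 8, -5); set L[3][1]=-4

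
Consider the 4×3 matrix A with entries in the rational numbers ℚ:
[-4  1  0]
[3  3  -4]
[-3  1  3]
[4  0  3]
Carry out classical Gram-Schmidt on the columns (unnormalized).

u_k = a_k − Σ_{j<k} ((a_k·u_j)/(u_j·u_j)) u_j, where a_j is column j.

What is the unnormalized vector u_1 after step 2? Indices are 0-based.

u_1 = (29/25, 72/25, 28/25, -4/25)

Step 1: u_0 = a_0 = (-4, 3, -3, 4).
Step 2: u_1 = a_1 − (1/25)·u_0 = (29/25, 72/25, 28/25, -4/25).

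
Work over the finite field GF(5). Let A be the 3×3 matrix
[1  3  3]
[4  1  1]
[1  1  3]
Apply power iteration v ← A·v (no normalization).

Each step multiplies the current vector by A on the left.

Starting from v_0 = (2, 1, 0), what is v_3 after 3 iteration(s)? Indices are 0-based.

v_3 = (1, 4, 2)

v_0 = (2, 1, 0).
v_1 = A·v_0 = (0, 4, 3).
v_2 = A·v_1 = (1, 2, 3).
v_3 = A·v_2 = (1, 4, 2).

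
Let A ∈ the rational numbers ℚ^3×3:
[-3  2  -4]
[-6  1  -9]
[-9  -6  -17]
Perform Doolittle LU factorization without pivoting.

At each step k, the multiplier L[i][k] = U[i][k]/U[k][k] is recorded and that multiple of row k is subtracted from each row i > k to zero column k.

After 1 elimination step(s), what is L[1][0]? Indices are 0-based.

[col 0] pivot -3
  R1 -= 2*R0 → (0, -3, -1)  (L[1][0] := 2)
  R2 -= 3*R0 → (0, -12, -5)  (L[2][0] := 3)

L[1][0] = 2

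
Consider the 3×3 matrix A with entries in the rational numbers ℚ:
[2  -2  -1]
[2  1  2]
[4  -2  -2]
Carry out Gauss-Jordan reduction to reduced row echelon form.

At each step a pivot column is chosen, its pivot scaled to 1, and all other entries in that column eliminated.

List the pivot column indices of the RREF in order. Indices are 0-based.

pivot(0,0)=2: scale R0 → (1, -1, -1/2)
  clear (1,0): R1 −= (2)R0 → (0, 3, 3)
  clear (2,0): R2 −= (4)R0 → (0, 2, 0)
pivot(1,1)=3: scale R1 → (0, 1, 1)
  clear (0,1): R0 −= (-1)R1 → (1, 0, 1/2)
  clear (2,1): R2 −= (2)R1 → (0, 0, -2)
pivot(2,2)=-2: scale R2 → (0, 0, 1)
  clear (0,2): R0 −= (1/2)R2 → (1, 0, 0)
  clear (1,2): R1 −= (1)R2 → (0, 1, 0)

pivot columns: 0, 1, 2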